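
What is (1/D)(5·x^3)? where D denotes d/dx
\frac{5 x^{4}}{4}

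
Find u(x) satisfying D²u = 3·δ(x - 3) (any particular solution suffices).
\frac{3|x - 3|}{2}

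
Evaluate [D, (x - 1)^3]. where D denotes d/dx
3 \left(x - 1\right)^{2}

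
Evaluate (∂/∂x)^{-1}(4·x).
2 x^{2}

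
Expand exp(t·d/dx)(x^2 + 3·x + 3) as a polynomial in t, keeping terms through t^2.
t^{2} + t \left(2 x + 3\right) + x^{2} + 3 x + 3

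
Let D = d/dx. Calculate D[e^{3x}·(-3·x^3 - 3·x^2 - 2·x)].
\left(- 9 x^{3} - 18 x^{2} - 12 x - 2\right) e^{3 x}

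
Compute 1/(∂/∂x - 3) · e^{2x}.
- e^{2 x}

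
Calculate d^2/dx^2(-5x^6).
- 150 x^{4}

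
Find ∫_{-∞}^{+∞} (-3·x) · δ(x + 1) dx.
3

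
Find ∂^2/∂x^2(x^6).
30 x^{4}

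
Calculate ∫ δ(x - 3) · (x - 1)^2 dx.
4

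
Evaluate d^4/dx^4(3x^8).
5040 x^{4}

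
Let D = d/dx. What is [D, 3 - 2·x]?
-2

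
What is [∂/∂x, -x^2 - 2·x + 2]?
- 2 x - 2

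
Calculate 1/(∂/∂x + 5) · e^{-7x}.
- \frac{e^{- 7 x}}{2}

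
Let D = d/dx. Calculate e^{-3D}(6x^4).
6 x^{4} - 72 x^{3} + 324 x^{2} - 648 x + 486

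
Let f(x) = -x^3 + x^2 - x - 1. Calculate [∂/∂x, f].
- 3 x^{2} + 2 x - 1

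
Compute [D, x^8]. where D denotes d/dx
8 x^{7}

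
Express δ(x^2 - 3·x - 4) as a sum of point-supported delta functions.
\frac{\delta(x - 4) + \delta(x + 1)}{5}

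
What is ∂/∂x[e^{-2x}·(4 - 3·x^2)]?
2 \left(3 x^{2} - 3 x - 4\right) e^{- 2 x}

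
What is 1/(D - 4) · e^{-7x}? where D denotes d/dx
- \frac{e^{- 7 x}}{11}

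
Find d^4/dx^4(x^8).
1680 x^{4}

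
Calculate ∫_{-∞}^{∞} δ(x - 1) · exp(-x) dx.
e^{-1}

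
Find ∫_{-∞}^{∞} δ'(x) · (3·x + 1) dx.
-3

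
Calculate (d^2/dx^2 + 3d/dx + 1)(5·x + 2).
5 x + 17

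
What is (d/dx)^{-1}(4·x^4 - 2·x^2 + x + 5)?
\frac{4 x^{5}}{5} - \frac{2 x^{3}}{3} + \frac{x^{2}}{2} + 5 x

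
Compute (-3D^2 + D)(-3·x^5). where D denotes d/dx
15 x^{3} \left(12 - x\right)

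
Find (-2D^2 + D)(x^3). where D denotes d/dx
3 x \left(x - 4\right)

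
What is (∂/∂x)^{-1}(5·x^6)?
\frac{5 x^{7}}{7}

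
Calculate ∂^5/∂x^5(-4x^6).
- 2880 x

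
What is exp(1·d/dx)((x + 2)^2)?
x^{2} + 6 x + 9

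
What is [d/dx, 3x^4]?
12 x^{3}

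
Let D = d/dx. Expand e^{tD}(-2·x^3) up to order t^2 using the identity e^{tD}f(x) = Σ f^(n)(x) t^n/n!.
2 x \left(- 3 t^{2} - 3 t x - x^{2}\right)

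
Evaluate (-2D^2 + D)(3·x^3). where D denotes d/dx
9 x \left(x - 4\right)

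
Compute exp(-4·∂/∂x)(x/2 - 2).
\frac{x}{2} - 4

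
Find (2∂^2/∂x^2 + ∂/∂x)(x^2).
2 x + 4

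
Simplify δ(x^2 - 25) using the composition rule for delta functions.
\frac{\delta(x - 5) + \delta(x + 5)}{10}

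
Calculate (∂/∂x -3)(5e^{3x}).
0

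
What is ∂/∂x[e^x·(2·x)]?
2 \left(x + 1\right) e^{x}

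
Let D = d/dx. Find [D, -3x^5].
- 15 x^{4}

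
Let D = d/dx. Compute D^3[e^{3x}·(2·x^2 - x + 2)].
\left(54 x^{2} + 81 x + 63\right) e^{3 x}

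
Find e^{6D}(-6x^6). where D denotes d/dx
- 6 x^{6} - 216 x^{5} - 3240 x^{4} - 25920 x^{3} - 116640 x^{2} - 279936 x - 279936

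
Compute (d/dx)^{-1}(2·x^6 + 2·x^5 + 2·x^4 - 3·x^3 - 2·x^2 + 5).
\frac{2 x^{7}}{7} + \frac{x^{6}}{3} + \frac{2 x^{5}}{5} - \frac{3 x^{4}}{4} - \frac{2 x^{3}}{3} + 5 x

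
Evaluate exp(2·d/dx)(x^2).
x^{2} + 4 x + 4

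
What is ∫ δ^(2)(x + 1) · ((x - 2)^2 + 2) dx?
2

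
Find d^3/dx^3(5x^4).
120 x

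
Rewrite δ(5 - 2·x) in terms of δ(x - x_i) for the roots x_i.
\frac{\delta(x - 5/2)}{2}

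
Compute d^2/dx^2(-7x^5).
- 140 x^{3}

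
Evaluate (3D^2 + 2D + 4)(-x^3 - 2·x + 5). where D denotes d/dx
- 4 x^{3} - 6 x^{2} - 26 x + 16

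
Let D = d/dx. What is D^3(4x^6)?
480 x^{3}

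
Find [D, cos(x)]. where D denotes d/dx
- \sin{\left(x \right)}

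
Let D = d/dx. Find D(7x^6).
42 x^{5}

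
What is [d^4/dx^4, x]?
4\frac{d^{3}}{dx^{3}}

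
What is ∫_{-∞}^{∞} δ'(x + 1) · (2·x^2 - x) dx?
5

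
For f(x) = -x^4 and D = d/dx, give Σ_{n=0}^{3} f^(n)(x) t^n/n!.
x \left(- 4 t^{3} - 6 t^{2} x - 4 t x^{2} - x^{3}\right)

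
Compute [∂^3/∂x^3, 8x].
24\frac{d^{2}}{dx^{2}}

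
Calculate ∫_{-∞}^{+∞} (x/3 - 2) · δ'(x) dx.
- \frac{1}{3}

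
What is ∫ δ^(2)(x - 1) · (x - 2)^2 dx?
2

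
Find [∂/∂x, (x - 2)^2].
2 x - 4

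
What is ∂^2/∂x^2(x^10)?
90 x^{8}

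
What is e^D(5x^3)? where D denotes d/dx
5 x^{3} + 15 x^{2} + 15 x + 5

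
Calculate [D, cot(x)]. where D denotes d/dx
- \frac{1}{\sin^{2}{\left(x \right)}}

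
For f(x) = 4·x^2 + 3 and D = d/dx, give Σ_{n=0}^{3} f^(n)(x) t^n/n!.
4 t^{2} + 8 t x + 4 x^{2} + 3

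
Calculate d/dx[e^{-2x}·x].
\left(1 - 2 x\right) e^{- 2 x}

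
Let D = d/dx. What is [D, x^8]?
8 x^{7}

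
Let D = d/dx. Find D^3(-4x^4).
- 96 x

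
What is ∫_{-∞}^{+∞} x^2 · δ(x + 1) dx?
1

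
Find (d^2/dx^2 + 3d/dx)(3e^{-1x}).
- 6 e^{- x}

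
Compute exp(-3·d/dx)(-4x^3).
- 4 x^{3} + 36 x^{2} - 108 x + 108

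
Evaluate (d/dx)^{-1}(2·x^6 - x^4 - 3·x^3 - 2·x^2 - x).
\frac{2 x^{7}}{7} - \frac{x^{5}}{5} - \frac{3 x^{4}}{4} - \frac{2 x^{3}}{3} - \frac{x^{2}}{2}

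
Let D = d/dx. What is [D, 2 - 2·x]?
-2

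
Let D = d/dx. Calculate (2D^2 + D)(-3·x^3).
9 x \left(- x - 4\right)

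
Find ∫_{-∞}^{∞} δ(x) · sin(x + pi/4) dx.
\frac{\sqrt{2}}{2}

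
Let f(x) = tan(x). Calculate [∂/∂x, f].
\frac{1}{\cos^{2}{\left(x \right)}}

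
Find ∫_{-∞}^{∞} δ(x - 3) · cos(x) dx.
\cos{\left(3 \right)}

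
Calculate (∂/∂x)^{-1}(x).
\frac{x^{2}}{2}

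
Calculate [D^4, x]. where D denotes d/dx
4D^{3}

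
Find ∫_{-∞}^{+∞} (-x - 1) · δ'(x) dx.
1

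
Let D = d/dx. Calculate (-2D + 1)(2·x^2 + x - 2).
2 x^{2} - 7 x - 4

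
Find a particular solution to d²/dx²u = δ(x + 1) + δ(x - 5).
\frac{|x + 1|}{2} + \frac{|x - 5|}{2}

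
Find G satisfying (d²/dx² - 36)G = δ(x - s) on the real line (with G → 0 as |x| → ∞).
-\frac{e^{-6|x-s|}}{12}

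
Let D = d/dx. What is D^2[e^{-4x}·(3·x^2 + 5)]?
2 \left(24 x^{2} - 24 x + 43\right) e^{- 4 x}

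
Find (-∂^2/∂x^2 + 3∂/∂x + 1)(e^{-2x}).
- 9 e^{- 2 x}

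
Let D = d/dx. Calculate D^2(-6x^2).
-12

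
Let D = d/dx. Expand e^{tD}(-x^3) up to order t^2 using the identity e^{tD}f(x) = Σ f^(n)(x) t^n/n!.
x \left(- 3 t^{2} - 3 t x - x^{2}\right)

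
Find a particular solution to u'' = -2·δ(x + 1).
-|x + 1|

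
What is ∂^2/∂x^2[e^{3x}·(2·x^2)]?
\left(18 x^{2} + 24 x + 4\right) e^{3 x}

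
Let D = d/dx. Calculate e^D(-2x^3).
- 2 x^{3} - 6 x^{2} - 6 x - 2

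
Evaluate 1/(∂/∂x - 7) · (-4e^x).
\frac{2 e^{x}}{3}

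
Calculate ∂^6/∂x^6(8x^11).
2661120 x^{5}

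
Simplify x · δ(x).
0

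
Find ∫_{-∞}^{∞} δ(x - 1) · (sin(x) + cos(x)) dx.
\cos{\left(1 \right)} + \sin{\left(1 \right)}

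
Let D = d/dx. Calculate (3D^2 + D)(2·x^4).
8 x^{2} \left(x + 9\right)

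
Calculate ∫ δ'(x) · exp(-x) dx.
1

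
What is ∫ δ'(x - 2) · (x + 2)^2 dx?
-8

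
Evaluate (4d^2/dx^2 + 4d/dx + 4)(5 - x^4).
- 4 x^{4} - 16 x^{3} - 48 x^{2} + 20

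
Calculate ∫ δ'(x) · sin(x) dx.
-1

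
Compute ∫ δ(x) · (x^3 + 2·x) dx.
0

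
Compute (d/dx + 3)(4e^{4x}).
28 e^{4 x}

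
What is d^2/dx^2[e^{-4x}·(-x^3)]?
2 x \left(- 8 x^{2} + 12 x - 3\right) e^{- 4 x}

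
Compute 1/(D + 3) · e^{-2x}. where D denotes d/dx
e^{- 2 x}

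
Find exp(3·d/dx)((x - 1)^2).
x^{2} + 4 x + 4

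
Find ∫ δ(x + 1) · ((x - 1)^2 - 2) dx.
2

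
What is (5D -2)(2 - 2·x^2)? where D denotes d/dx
4 x^{2} - 20 x - 4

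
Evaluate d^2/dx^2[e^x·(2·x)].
2 \left(x + 2\right) e^{x}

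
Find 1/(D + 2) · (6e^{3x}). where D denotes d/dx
\frac{6 e^{3 x}}{5}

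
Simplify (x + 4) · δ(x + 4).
0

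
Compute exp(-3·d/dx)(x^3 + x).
x^{3} - 9 x^{2} + 28 x - 30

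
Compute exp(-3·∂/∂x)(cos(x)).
\cos{\left(x - 3 \right)}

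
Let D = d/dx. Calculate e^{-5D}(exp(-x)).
e^{5 - x}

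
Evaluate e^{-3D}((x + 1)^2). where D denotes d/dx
x^{2} - 4 x + 4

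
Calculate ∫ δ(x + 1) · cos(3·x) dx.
\cos{\left(3 \right)}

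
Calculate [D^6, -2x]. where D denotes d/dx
-12D^{5}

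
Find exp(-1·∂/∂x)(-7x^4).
- 7 x^{4} + 28 x^{3} - 42 x^{2} + 28 x - 7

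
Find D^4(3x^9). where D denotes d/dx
9072 x^{5}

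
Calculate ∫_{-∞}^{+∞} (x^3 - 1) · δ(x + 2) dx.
-9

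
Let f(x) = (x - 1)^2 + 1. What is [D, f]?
2 x - 2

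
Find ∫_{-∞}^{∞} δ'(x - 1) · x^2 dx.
-2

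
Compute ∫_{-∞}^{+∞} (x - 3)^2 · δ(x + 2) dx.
25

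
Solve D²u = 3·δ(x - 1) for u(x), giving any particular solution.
\frac{3|x - 1|}{2}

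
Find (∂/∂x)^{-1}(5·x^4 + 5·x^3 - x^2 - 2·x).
x^{5} + \frac{5 x^{4}}{4} - \frac{x^{3}}{3} - x^{2}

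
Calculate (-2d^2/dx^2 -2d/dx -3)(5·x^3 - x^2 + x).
- 15 x^{3} - 27 x^{2} - 59 x + 2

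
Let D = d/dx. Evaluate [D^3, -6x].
-18D^{2}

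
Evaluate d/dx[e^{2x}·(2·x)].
\left(4 x + 2\right) e^{2 x}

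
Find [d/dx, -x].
-1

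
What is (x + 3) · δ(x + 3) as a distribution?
0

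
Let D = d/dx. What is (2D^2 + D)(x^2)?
2 x + 4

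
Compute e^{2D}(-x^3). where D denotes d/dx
- x^{3} - 6 x^{2} - 12 x - 8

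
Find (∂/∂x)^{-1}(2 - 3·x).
- \frac{3 x^{2}}{2} + 2 x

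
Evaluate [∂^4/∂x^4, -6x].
-24\frac{d^{3}}{dx^{3}}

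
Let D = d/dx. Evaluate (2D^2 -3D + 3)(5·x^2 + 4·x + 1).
15 x^{2} - 18 x + 11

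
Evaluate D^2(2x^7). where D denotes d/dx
84 x^{5}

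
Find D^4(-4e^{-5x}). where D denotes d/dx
- 2500 e^{- 5 x}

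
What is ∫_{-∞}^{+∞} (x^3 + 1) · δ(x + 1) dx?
0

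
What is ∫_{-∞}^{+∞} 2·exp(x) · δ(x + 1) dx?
\frac{2}{e}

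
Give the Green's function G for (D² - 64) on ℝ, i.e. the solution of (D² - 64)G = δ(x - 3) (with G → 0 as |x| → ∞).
-\frac{e^{-8|x - 3|}}{16}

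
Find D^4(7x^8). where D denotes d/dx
11760 x^{4}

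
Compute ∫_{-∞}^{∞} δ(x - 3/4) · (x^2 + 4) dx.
\frac{73}{16}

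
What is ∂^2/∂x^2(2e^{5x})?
50 e^{5 x}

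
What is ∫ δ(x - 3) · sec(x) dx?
\sec{\left(3 \right)}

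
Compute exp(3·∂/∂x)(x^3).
x^{3} + 9 x^{2} + 27 x + 27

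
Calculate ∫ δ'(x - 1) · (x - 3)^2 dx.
4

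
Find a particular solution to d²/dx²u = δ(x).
\frac{|x|}{2}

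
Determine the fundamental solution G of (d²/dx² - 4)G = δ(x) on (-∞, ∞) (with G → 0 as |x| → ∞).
-\frac{e^{-2|x|}}{4}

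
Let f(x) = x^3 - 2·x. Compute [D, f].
3 x^{2} - 2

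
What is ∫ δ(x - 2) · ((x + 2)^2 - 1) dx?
15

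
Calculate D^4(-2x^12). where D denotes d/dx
- 23760 x^{8}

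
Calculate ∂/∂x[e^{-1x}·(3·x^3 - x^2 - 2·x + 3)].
\left(- 3 x^{3} + 10 x^{2} - 5\right) e^{- x}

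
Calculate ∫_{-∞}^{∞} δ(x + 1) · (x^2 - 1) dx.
0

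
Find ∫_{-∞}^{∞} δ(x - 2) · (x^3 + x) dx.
10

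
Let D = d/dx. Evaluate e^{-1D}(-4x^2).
- 4 x^{2} + 8 x - 4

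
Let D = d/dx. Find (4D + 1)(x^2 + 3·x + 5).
x^{2} + 11 x + 17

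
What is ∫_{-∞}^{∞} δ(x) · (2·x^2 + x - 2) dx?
-2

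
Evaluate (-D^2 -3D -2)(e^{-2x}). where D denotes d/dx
0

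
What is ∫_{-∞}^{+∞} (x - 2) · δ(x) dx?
-2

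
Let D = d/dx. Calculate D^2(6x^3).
36 x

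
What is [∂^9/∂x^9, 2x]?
18\frac{d^{8}}{dx^{8}}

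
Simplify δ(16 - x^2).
\frac{\delta(x - 4) + \delta(x + 4)}{8}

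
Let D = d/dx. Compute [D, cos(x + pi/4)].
- \sin{\left(x + \frac{\pi}{4} \right)}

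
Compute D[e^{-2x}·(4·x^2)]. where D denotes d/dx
8 x \left(1 - x\right) e^{- 2 x}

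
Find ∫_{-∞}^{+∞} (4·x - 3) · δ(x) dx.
-3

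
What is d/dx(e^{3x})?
3 e^{3 x}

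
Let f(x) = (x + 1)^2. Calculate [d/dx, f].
2 x + 2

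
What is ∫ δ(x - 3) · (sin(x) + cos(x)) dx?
\cos{\left(3 \right)} + \sin{\left(3 \right)}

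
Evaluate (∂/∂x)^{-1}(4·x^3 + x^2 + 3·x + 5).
x^{4} + \frac{x^{3}}{3} + \frac{3 x^{2}}{2} + 5 x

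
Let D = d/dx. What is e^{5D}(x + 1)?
x + 6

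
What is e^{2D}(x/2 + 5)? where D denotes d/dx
\frac{x}{2} + 6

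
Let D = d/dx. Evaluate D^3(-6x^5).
- 360 x^{2}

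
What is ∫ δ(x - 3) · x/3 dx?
1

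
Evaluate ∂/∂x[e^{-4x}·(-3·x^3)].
x^{2} \left(12 x - 9\right) e^{- 4 x}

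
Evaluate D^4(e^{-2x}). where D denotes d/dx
16 e^{- 2 x}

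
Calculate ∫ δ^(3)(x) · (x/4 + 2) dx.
0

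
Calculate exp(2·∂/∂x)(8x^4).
8 x^{4} + 64 x^{3} + 192 x^{2} + 256 x + 128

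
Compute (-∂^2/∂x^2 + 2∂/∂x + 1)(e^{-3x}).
- 14 e^{- 3 x}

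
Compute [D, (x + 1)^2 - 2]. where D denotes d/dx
2 x + 2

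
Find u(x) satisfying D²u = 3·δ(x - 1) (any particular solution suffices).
\frac{3|x - 1|}{2}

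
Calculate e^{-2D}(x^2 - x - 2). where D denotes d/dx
x^{2} - 5 x + 4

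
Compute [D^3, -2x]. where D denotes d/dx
-6D^{2}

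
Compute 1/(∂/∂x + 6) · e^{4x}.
\frac{e^{4 x}}{10}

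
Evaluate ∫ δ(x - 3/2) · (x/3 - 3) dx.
- \frac{5}{2}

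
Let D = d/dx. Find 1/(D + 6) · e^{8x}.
\frac{e^{8 x}}{14}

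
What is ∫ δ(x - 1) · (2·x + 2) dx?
4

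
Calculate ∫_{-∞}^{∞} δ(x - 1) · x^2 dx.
1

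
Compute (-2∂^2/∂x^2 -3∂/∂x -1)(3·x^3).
3 x \left(- x^{2} - 9 x - 12\right)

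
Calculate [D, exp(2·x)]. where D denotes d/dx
2 e^{2 x}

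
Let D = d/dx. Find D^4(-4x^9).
- 12096 x^{5}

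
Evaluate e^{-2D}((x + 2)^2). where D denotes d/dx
x^{2}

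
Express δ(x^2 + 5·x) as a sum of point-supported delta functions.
\frac{\delta(x + 5) + \delta(x)}{5}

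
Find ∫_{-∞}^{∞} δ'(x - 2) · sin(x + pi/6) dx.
- \cos{\left(\frac{\pi}{6} + 2 \right)}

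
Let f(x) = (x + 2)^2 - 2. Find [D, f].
2 x + 4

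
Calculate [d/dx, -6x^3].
- 18 x^{2}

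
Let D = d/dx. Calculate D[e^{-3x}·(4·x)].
4 \left(1 - 3 x\right) e^{- 3 x}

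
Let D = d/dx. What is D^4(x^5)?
120 x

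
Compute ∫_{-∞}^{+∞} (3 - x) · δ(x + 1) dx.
4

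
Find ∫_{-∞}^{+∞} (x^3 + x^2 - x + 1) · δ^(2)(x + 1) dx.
-4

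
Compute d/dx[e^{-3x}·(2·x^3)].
6 x^{2} \left(1 - x\right) e^{- 3 x}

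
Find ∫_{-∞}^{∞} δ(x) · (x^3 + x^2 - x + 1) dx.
1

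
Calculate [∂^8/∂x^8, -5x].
-40\frac{d^{7}}{dx^{7}}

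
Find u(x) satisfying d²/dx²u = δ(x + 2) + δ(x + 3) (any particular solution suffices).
\frac{|x + 2|}{2} + \frac{|x + 3|}{2}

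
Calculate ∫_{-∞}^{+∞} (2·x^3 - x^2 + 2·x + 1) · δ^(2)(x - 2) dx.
22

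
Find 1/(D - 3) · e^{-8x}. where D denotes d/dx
- \frac{e^{- 8 x}}{11}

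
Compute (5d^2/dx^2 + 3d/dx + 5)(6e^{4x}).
582 e^{4 x}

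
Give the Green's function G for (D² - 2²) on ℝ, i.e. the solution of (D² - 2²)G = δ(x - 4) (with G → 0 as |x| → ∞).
-\frac{e^{-2|x - 4|}}{4}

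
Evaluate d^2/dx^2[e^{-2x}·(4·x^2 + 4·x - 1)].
4 \left(4 x^{2} - 4 x - 3\right) e^{- 2 x}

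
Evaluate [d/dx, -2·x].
-2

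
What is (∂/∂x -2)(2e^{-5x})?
- 14 e^{- 5 x}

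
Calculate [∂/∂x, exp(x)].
e^{x}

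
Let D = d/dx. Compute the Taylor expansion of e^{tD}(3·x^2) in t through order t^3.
3 t^{2} + 6 t x + 3 x^{2}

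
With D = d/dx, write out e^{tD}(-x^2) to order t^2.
- t^{2} - 2 t x - x^{2}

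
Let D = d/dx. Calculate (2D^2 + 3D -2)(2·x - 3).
12 - 4 x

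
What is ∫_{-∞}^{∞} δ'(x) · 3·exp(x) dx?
-3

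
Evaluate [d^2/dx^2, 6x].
12\frac{d}{dx}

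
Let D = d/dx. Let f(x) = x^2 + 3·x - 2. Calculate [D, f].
2 x + 3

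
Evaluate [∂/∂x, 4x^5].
20 x^{4}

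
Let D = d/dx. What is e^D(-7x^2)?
- 7 x^{2} - 14 x - 7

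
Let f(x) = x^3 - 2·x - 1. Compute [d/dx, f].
3 x^{2} - 2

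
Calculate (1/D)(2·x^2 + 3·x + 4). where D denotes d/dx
\frac{2 x^{3}}{3} + \frac{3 x^{2}}{2} + 4 x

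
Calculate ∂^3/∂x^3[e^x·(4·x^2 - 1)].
\left(4 x^{2} + 24 x + 23\right) e^{x}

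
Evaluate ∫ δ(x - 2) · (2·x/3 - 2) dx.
- \frac{2}{3}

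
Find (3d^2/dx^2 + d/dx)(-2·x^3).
6 x \left(- x - 6\right)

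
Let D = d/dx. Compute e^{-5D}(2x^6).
2 x^{6} - 60 x^{5} + 750 x^{4} - 5000 x^{3} + 18750 x^{2} - 37500 x + 31250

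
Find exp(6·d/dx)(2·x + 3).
2 x + 15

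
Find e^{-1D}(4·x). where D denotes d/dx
4 x - 4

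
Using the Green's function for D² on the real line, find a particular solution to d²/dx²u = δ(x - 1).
\frac{|x - 1|}{2}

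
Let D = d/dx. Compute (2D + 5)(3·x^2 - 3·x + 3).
15 x^{2} - 3 x + 9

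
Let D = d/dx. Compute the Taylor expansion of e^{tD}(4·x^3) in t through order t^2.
4 x \left(3 t^{2} + 3 t x + x^{2}\right)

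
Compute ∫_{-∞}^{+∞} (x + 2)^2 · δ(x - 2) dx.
16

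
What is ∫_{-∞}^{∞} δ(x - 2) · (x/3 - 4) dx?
- \frac{10}{3}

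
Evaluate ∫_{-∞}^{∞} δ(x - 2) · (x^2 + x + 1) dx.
7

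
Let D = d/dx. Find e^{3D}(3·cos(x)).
3 \cos{\left(x + 3 \right)}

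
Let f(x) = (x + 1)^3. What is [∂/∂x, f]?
3 \left(x + 1\right)^{2}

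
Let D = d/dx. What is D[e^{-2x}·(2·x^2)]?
4 x \left(1 - x\right) e^{- 2 x}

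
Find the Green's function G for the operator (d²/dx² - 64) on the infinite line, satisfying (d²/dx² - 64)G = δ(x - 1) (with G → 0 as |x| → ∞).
-\frac{e^{-8|x - 1|}}{16}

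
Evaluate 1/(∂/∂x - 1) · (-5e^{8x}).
- \frac{5 e^{8 x}}{7}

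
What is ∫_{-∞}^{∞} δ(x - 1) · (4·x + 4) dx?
8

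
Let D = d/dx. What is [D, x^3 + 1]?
3 x^{2}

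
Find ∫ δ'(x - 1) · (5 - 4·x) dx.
4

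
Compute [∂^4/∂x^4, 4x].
16\frac{d^{3}}{dx^{3}}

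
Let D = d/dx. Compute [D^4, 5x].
20D^{3}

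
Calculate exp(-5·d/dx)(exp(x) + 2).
e^{x - 5} + 2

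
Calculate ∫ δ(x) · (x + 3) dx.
3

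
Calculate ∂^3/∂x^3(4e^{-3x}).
- 108 e^{- 3 x}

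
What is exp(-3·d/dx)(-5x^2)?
- 5 x^{2} + 30 x - 45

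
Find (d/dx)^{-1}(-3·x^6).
- \frac{3 x^{7}}{7}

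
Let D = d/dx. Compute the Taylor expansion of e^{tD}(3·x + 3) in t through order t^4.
3 t + 3 x + 3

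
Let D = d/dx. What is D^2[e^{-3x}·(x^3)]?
3 x \left(3 x^{2} - 6 x + 2\right) e^{- 3 x}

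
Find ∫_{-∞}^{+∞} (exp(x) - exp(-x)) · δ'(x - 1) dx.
- 2 \cosh{\left(1 \right)}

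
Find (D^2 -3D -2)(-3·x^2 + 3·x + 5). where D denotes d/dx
6 x^{2} + 12 x - 25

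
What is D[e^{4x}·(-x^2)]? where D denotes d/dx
2 x \left(- 2 x - 1\right) e^{4 x}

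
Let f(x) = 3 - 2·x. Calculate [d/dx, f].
-2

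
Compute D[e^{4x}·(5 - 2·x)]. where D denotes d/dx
\left(18 - 8 x\right) e^{4 x}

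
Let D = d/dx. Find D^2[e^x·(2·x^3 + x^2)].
\left(2 x^{3} + 13 x^{2} + 16 x + 2\right) e^{x}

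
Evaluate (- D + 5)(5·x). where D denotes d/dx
25 x - 5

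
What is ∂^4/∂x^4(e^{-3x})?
81 e^{- 3 x}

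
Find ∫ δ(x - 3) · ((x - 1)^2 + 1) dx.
5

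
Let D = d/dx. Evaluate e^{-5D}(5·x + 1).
5 x - 24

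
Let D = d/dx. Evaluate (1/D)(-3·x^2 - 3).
- x^{3} - 3 x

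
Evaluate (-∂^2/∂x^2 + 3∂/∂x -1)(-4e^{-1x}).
20 e^{- x}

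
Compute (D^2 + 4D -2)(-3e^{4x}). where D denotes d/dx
- 90 e^{4 x}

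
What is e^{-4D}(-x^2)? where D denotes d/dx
- x^{2} + 8 x - 16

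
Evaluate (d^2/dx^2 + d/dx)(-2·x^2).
- 4 x - 4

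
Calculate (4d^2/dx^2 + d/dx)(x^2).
2 x + 8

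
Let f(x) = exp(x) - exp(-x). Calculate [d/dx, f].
2 \cosh{\left(x \right)}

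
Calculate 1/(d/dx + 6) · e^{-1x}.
\frac{e^{- x}}{5}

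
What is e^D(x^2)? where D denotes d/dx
x^{2} + 2 x + 1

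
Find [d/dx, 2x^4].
8 x^{3}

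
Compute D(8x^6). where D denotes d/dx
48 x^{5}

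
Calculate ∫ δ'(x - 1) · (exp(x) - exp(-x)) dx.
- 2 \cosh{\left(1 \right)}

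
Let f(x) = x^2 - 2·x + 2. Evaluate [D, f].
2 x - 2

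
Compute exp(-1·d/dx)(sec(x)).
\sec{\left(x - 1 \right)}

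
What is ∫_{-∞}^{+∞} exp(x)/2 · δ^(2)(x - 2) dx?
\frac{e^{2}}{2}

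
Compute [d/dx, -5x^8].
- 40 x^{7}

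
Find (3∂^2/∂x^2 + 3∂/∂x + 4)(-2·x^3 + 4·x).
- 8 x^{3} - 18 x^{2} - 20 x + 12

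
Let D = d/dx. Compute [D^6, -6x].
-36D^{5}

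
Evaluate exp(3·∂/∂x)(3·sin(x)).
3 \sin{\left(x + 3 \right)}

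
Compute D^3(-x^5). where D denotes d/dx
- 60 x^{2}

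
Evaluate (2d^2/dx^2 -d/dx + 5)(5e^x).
30 e^{x}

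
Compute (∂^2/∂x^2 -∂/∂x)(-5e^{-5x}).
- 150 e^{- 5 x}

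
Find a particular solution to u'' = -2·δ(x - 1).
-|x - 1|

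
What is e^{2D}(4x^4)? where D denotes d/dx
4 x^{4} + 32 x^{3} + 96 x^{2} + 128 x + 64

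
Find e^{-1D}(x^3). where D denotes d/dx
x^{3} - 3 x^{2} + 3 x - 1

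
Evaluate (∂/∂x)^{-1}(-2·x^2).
- \frac{2 x^{3}}{3}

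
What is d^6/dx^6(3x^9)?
181440 x^{3}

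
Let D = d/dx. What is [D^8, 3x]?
24D^{7}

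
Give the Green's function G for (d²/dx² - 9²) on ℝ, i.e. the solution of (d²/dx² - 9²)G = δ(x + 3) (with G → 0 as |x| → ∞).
-\frac{e^{-9|x + 3|}}{18}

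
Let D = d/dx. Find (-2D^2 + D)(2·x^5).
10 x^{3} \left(x - 8\right)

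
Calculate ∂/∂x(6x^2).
12 x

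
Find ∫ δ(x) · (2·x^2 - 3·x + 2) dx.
2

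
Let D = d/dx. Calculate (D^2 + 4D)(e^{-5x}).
5 e^{- 5 x}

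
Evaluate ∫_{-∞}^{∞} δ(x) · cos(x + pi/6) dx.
\frac{\sqrt{3}}{2}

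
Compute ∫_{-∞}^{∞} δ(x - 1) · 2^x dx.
2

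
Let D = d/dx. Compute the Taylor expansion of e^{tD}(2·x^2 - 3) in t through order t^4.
2 t^{2} + 4 t x + 2 x^{2} - 3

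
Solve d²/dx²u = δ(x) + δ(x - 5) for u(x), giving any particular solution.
\frac{|x|}{2} + \frac{|x - 5|}{2}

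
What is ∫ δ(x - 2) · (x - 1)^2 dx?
1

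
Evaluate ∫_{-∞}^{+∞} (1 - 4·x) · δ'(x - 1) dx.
4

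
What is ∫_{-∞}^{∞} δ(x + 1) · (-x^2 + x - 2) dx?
-4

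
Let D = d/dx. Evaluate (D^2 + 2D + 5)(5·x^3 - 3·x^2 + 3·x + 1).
25 x^{3} + 15 x^{2} + 33 x + 5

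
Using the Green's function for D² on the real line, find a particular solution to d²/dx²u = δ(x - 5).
\frac{|x - 5|}{2}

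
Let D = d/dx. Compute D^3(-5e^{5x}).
- 625 e^{5 x}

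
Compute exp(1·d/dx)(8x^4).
8 x^{4} + 32 x^{3} + 48 x^{2} + 32 x + 8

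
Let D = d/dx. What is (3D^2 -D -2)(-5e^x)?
0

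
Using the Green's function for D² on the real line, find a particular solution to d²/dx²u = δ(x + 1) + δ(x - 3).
\frac{|x + 1|}{2} + \frac{|x - 3|}{2}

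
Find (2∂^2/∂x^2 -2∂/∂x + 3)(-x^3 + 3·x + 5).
- 3 x^{3} + 6 x^{2} - 3 x + 9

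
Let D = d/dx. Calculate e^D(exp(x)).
e^{x + 1}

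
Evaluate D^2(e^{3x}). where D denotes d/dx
9 e^{3 x}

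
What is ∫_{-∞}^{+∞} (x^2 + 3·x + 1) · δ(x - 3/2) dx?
\frac{31}{4}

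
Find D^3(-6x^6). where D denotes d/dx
- 720 x^{3}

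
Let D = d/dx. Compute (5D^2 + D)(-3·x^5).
15 x^{3} \left(- x - 20\right)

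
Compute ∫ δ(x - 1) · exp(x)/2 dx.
\frac{e}{2}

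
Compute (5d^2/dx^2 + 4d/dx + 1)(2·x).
2 x + 8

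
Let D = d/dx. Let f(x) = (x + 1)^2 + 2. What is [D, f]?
2 x + 2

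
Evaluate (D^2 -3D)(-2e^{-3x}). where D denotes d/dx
- 36 e^{- 3 x}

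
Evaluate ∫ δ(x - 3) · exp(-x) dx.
e^{-3}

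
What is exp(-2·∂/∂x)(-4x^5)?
- 4 x^{5} + 40 x^{4} - 160 x^{3} + 320 x^{2} - 320 x + 128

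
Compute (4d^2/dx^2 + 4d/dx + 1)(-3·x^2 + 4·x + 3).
- 3 x^{2} - 20 x - 5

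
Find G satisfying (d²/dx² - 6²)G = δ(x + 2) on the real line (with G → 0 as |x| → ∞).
-\frac{e^{-6|x + 2|}}{12}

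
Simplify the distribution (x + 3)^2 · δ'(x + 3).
0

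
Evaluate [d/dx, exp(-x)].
- e^{- x}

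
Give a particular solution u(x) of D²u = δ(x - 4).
\frac{|x - 4|}{2}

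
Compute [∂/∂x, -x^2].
- 2 x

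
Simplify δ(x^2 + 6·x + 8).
\frac{\delta(x + 2) + \delta(x + 4)}{2}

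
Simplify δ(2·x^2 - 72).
\frac{\delta(x - 6) + \delta(x + 6)}{24}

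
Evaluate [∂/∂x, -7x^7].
- 49 x^{6}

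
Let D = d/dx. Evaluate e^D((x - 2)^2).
x^{2} - 2 x + 1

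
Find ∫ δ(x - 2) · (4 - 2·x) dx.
0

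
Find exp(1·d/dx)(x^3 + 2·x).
x^{3} + 3 x^{2} + 5 x + 3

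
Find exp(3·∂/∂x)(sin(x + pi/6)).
\sin{\left(x + \frac{\pi}{6} + 3 \right)}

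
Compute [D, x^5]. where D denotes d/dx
5 x^{4}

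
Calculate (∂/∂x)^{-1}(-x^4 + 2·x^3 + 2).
- \frac{x^{5}}{5} + \frac{x^{4}}{2} + 2 x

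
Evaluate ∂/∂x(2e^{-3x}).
- 6 e^{- 3 x}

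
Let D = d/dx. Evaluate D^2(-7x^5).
- 140 x^{3}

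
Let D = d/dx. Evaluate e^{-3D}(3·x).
3 x - 9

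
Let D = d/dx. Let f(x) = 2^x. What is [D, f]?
2^{x} \log{\left(2 \right)}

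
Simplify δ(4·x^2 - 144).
\frac{\delta(x - 6) + \delta(x + 6)}{48}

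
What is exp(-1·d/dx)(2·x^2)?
2 x^{2} - 4 x + 2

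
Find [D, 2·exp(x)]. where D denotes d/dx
2 e^{x}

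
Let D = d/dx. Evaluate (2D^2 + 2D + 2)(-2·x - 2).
- 4 x - 8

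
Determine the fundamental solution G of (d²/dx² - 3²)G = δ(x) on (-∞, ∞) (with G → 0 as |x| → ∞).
-\frac{e^{-3|x|}}{6}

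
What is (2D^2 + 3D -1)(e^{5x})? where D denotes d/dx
64 e^{5 x}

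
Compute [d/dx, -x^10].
- 10 x^{9}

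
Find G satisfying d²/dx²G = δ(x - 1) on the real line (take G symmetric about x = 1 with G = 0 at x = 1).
\frac{|x - 1|}{2}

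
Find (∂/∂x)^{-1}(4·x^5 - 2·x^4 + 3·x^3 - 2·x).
\frac{2 x^{6}}{3} - \frac{2 x^{5}}{5} + \frac{3 x^{4}}{4} - x^{2}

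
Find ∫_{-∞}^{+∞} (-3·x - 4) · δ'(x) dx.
3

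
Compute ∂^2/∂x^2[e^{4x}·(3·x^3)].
6 x \left(8 x^{2} + 12 x + 3\right) e^{4 x}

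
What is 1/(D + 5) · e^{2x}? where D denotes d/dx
\frac{e^{2 x}}{7}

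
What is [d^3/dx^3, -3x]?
-9\frac{d^{2}}{dx^{2}}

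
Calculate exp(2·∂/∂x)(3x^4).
3 x^{4} + 24 x^{3} + 72 x^{2} + 96 x + 48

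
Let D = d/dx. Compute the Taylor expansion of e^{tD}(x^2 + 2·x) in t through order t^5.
t^{2} + 2 t \left(x + 1\right) + x^{2} + 2 x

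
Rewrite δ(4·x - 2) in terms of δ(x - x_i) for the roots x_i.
\frac{\delta(x - 1/2)}{4}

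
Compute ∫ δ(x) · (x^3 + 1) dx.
1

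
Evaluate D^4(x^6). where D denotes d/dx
360 x^{2}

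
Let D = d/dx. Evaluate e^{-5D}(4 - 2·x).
14 - 2 x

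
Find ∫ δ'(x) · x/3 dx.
- \frac{1}{3}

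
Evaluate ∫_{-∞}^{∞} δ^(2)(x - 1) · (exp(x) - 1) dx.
e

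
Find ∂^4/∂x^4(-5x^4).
-120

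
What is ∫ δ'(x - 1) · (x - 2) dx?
-1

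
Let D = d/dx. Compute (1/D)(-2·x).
- x^{2}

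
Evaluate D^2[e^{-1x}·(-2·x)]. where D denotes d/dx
2 \left(2 - x\right) e^{- x}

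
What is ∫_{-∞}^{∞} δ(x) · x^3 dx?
0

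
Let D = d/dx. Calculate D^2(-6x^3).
- 36 x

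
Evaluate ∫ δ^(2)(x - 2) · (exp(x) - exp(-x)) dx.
2 \sinh{\left(2 \right)}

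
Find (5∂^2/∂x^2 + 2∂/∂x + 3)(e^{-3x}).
42 e^{- 3 x}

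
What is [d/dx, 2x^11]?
22 x^{10}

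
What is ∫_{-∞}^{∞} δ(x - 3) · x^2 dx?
9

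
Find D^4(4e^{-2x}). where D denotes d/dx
64 e^{- 2 x}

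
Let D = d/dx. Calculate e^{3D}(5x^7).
5 x^{7} + 105 x^{6} + 945 x^{5} + 4725 x^{4} + 14175 x^{3} + 25515 x^{2} + 25515 x + 10935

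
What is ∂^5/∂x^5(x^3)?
0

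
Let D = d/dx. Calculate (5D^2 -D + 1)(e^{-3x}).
49 e^{- 3 x}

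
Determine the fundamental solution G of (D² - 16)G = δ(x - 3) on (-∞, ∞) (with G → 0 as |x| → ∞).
-\frac{e^{-4|x - 3|}}{8}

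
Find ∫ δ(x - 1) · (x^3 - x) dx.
0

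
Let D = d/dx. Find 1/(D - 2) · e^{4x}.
\frac{e^{4 x}}{2}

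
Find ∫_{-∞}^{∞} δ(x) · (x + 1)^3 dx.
1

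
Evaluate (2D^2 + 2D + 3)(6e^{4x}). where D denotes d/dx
258 e^{4 x}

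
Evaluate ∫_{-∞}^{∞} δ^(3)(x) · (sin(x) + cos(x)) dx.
1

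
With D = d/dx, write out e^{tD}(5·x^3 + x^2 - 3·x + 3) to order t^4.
5 t^{3} + t^{2} \left(15 x + 1\right) + t \left(15 x^{2} + 2 x - 3\right) + 5 x^{3} + x^{2} - 3 x + 3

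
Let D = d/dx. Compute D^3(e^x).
e^{x}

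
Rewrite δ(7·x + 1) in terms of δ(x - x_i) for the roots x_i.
\frac{\delta(x + 1/7)}{7}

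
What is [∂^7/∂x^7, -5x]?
-35\frac{d^{6}}{dx^{6}}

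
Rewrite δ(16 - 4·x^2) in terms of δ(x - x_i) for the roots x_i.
\frac{\delta(x - 2) + \delta(x + 2)}{16}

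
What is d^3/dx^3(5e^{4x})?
320 e^{4 x}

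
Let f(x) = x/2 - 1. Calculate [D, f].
\frac{1}{2}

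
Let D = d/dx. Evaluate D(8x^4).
32 x^{3}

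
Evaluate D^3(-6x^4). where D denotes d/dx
- 144 x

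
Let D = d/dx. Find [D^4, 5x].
20D^{3}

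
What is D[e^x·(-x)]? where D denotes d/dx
\left(- x - 1\right) e^{x}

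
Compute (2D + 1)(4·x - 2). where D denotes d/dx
4 x + 6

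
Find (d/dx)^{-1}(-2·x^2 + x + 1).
- \frac{2 x^{3}}{3} + \frac{x^{2}}{2} + x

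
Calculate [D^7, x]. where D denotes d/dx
7D^{6}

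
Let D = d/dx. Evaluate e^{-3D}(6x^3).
6 x^{3} - 54 x^{2} + 162 x - 162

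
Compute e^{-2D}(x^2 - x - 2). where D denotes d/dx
x^{2} - 5 x + 4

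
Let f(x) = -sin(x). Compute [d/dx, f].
- \cos{\left(x \right)}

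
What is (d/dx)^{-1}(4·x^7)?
\frac{x^{8}}{2}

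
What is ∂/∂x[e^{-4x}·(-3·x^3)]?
x^{2} \left(12 x - 9\right) e^{- 4 x}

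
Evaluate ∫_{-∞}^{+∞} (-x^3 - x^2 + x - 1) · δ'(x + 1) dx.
0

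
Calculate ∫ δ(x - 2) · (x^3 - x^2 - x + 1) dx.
3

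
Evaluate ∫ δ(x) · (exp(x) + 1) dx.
2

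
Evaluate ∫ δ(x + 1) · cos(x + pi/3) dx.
\sin{\left(\frac{\pi}{6} + 1 \right)}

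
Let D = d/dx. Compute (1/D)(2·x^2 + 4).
\frac{2 x^{3}}{3} + 4 x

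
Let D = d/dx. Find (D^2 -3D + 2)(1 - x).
5 - 2 x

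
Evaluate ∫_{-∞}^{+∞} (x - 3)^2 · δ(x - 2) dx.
1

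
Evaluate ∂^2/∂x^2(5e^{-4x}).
80 e^{- 4 x}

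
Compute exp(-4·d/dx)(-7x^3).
- 7 x^{3} + 84 x^{2} - 336 x + 448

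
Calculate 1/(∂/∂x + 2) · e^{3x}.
\frac{e^{3 x}}{5}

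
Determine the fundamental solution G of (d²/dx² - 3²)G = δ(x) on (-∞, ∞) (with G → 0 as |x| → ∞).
-\frac{e^{-3|x|}}{6}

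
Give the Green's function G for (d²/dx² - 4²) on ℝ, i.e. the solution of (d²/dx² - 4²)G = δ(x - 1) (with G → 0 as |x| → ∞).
-\frac{e^{-4|x - 1|}}{8}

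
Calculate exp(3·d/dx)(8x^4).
8 x^{4} + 96 x^{3} + 432 x^{2} + 864 x + 648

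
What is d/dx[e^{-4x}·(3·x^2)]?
6 x \left(1 - 2 x\right) e^{- 4 x}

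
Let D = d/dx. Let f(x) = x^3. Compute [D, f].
3 x^{2}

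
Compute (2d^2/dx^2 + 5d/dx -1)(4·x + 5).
15 - 4 x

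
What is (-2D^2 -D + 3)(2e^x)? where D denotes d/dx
0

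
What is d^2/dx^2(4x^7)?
168 x^{5}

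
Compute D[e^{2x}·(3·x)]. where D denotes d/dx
\left(6 x + 3\right) e^{2 x}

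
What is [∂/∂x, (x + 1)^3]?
3 \left(x + 1\right)^{2}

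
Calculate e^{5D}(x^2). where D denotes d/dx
x^{2} + 10 x + 25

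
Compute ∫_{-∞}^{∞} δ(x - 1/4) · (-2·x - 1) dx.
- \frac{3}{2}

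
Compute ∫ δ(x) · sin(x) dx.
0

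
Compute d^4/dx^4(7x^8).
11760 x^{4}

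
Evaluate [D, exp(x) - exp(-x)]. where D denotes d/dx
2 \cosh{\left(x \right)}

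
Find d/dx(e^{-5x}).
- 5 e^{- 5 x}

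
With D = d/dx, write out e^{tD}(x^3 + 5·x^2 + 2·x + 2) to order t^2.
t^{2} \left(3 x + 5\right) + t \left(3 x^{2} + 10 x + 2\right) + x^{3} + 5 x^{2} + 2 x + 2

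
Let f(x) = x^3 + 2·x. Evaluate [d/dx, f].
3 x^{2} + 2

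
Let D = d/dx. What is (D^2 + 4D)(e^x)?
5 e^{x}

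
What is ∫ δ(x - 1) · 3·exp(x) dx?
3 e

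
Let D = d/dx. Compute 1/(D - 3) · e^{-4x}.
- \frac{e^{- 4 x}}{7}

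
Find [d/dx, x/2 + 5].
\frac{1}{2}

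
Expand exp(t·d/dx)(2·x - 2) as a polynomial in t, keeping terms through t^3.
2 t + 2 x - 2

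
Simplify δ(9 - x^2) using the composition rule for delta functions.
\frac{\delta(x - 3) + \delta(x + 3)}{6}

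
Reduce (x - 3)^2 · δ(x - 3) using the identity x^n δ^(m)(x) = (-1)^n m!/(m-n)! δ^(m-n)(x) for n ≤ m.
0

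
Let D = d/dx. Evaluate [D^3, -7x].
-21D^{2}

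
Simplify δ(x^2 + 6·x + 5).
\frac{\delta(x + 1) + \delta(x + 5)}{4}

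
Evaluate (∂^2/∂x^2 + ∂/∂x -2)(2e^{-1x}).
- 4 e^{- x}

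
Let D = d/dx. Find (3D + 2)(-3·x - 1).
- 6 x - 11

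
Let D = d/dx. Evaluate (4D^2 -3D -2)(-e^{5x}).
- 83 e^{5 x}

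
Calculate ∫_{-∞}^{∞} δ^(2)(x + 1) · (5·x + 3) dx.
0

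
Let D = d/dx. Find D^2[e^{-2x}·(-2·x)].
8 \left(1 - x\right) e^{- 2 x}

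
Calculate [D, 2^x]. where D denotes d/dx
2^{x} \log{\left(2 \right)}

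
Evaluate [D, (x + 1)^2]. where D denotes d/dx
2 x + 2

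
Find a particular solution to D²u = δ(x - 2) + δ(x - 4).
\frac{|x - 2|}{2} + \frac{|x - 4|}{2}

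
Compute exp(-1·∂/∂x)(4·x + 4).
4 x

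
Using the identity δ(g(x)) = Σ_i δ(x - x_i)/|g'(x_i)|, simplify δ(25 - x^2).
\frac{\delta(x - 5) + \delta(x + 5)}{10}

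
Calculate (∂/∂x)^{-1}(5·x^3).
\frac{5 x^{4}}{4}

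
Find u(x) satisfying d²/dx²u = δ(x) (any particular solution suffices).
\frac{|x|}{2}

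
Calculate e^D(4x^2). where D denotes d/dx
4 x^{2} + 8 x + 4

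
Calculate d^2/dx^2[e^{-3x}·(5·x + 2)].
3 \left(15 x - 4\right) e^{- 3 x}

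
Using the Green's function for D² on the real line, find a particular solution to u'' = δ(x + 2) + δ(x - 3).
\frac{|x + 2|}{2} + \frac{|x - 3|}{2}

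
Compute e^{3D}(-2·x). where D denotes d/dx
- 2 x - 6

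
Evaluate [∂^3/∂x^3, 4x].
12\frac{d^{2}}{dx^{2}}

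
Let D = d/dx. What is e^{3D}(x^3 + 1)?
x^{3} + 9 x^{2} + 27 x + 28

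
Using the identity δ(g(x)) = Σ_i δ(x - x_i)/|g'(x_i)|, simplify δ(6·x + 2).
\frac{\delta(x + 1/3)}{6}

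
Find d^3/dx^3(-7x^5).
- 420 x^{2}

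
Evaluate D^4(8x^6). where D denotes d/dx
2880 x^{2}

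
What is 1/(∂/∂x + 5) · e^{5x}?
\frac{e^{5 x}}{10}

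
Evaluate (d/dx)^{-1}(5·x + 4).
\frac{5 x^{2}}{2} + 4 x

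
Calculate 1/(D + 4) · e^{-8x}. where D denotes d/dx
- \frac{e^{- 8 x}}{4}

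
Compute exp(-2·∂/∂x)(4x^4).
4 x^{4} - 32 x^{3} + 96 x^{2} - 128 x + 64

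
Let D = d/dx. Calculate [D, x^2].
2 x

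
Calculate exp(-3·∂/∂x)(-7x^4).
- 7 x^{4} + 84 x^{3} - 378 x^{2} + 756 x - 567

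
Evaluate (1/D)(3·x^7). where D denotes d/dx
\frac{3 x^{8}}{8}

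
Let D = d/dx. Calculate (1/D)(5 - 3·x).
- \frac{3 x^{2}}{2} + 5 x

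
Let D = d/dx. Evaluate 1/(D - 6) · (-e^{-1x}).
\frac{e^{- x}}{7}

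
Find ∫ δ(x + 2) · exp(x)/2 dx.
\frac{1}{2 e^{2}}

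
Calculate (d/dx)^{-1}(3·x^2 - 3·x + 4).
x^{3} - \frac{3 x^{2}}{2} + 4 x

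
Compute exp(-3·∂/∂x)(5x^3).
5 x^{3} - 45 x^{2} + 135 x - 135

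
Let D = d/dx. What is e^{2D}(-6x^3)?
- 6 x^{3} - 36 x^{2} - 72 x - 48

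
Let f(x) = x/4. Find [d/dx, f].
\frac{1}{4}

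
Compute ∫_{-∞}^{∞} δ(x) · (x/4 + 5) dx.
5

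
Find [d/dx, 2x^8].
16 x^{7}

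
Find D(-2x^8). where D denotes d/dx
- 16 x^{7}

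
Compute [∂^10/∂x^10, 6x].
60\frac{d^{9}}{dx^{9}}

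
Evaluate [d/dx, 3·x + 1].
3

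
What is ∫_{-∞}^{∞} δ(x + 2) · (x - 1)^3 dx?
-27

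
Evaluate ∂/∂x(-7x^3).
- 21 x^{2}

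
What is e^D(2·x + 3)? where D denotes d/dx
2 x + 5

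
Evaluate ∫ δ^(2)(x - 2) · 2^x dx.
4 \log{\left(2 \right)}^{2}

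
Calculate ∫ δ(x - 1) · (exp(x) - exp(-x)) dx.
2 \sinh{\left(1 \right)}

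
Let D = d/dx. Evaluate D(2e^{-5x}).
- 10 e^{- 5 x}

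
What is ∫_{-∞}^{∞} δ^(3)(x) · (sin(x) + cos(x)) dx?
1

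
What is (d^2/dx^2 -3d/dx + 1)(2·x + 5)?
2 x - 1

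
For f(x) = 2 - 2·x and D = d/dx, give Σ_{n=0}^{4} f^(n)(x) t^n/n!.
- 2 t - 2 x + 2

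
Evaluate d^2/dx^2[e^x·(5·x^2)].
5 \left(x^{2} + 4 x + 2\right) e^{x}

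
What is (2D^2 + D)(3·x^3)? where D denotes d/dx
9 x \left(x + 4\right)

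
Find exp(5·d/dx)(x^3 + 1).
x^{3} + 15 x^{2} + 75 x + 126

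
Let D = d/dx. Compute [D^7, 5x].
35D^{6}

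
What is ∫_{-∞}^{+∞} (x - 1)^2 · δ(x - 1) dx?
0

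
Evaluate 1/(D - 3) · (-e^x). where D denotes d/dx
\frac{e^{x}}{2}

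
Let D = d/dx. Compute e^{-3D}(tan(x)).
\tan{\left(x - 3 \right)}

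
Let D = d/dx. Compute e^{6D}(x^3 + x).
x^{3} + 18 x^{2} + 109 x + 222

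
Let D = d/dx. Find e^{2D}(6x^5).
6 x^{5} + 60 x^{4} + 240 x^{3} + 480 x^{2} + 480 x + 192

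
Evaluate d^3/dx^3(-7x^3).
-42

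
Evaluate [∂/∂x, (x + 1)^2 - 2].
2 x + 2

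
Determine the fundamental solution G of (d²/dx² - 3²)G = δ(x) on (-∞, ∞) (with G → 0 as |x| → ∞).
-\frac{e^{-3|x|}}{6}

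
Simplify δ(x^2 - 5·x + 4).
\frac{\delta(x - 4) + \delta(x - 1)}{3}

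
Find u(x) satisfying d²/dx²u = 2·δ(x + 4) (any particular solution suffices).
|x + 4|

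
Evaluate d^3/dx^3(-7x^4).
- 168 x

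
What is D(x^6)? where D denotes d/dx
6 x^{5}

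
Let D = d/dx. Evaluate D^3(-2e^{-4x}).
128 e^{- 4 x}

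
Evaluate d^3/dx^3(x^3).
6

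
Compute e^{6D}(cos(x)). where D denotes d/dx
\cos{\left(x + 6 \right)}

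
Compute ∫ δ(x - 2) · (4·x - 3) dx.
5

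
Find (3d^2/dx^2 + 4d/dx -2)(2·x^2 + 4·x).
- 4 x^{2} + 8 x + 28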